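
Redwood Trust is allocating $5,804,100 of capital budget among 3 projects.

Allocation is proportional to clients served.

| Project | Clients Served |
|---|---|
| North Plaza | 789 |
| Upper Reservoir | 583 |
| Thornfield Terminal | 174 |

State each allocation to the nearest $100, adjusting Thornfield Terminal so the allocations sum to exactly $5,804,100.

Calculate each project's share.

North Plaza: $2,962,100; Upper Reservoir: $2,188,700; Thornfield Terminal: $653,300

Total clients served = 1,546.
Raw shares: North Plaza 789/1,546 × $5,804,100 = 2,962,118.31; Upper Reservoir 583/1,546 × $5,804,100 = 2,188,738.87; Thornfield Terminal 174/1,546 × $5,804,100 = 653,242.82.
Rounded to nearest $100: North Plaza $2,962,100; Upper Reservoir $2,188,700; Thornfield Terminal $653,200. Sum = $5,804,000.
Difference $5,804,100 − $5,804,000 = +$100 applied to Thornfield Terminal: Thornfield Terminal becomes $653,300.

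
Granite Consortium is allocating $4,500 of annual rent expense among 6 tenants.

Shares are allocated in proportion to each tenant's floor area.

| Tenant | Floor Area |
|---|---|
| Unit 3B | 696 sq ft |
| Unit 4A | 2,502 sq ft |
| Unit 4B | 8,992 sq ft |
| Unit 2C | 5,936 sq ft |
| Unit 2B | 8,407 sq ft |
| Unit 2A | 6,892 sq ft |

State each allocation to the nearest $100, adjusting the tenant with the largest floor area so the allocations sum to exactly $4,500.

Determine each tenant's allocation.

Unit 3B: $100 · Unit 4A: $300 · Unit 4B: $1,300 · Unit 2C: $800 · Unit 2B: $1,100 · Unit 2A: $900

Total floor area = 33,425.
Unrounded shares: Unit 3B 696/33,425 × $4,500 = 93.70; Unit 4A 2,502/33,425 × $4,500 = 336.84; Unit 4B 8,992/33,425 × $4,500 = 1,210.59; Unit 2C 5,936/33,425 × $4,500 = 799.16; Unit 2B 8,407/33,425 × $4,500 = 1,131.83; Unit 2A 6,892/33,425 × $4,500 = 927.87.
After rounding ($100): Unit 3B $100; Unit 4A $300; Unit 4B $1,200; Unit 2C $800; Unit 2B $1,100; Unit 2A $900. Sum = $4,400.
Difference $4,500 − $4,400 = +$100 applied to largest floor area (Unit 4B): Unit 4B becomes $1,300.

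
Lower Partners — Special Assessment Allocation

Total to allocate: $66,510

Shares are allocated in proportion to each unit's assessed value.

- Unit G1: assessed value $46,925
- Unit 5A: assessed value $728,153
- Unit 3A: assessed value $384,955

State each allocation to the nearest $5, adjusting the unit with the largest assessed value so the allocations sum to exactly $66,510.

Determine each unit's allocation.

Sum of assessed value: 46,925 + 728,153 + 384,955 = 1,160,033.
Pro-rata amounts: Unit G1 2,690.42; Unit 5A 41,748.34; Unit 3A 22,071.23.
Rounded to nearest $5: Unit G1 $2,690; Unit 5A $41,750; Unit 3A $22,070. Sum = $66,510.
Sum already equals the total — no adjustment.

Unit G1: $2,690 | Unit 5A: $41,750 | Unit 3A: $22,070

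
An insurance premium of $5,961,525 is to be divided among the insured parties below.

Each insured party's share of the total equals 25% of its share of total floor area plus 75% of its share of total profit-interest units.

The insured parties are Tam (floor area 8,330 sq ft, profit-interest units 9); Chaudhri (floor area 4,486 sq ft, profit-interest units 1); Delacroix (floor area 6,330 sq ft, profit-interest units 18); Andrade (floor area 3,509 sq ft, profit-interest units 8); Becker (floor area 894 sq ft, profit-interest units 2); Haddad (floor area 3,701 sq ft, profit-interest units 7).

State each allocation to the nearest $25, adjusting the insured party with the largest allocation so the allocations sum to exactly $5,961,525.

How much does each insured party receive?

Tam: $1,349,825 | Chaudhri: $344,700 | Delacroix: $2,134,675 | Andrade: $986,775 | Becker: $247,625 | Haddad: $897,925

Totals — floor area 27,250, profit-interest units 45.
Composite weights (25% floor area + 75% profit-interest units): Tam 0.2264; Chaudhri 0.0578; Delacroix 0.3581; Andrade 0.1655; Becker 0.0415; Haddad 0.1506.
Proportional shares: Tam 1,349,820.52; Chaudhri 344,711.05; Delacroix 2,134,663.49; Andrade 986,787.35; Becker 247,612.94; Haddad 897,929.64.
Rounded to nearest $25: Tam $1,349,825; Chaudhri $344,700; Delacroix $2,134,675; Andrade $986,775; Becker $247,625; Haddad $897,925. Sum = $5,961,525.
No rounding difference to absorb.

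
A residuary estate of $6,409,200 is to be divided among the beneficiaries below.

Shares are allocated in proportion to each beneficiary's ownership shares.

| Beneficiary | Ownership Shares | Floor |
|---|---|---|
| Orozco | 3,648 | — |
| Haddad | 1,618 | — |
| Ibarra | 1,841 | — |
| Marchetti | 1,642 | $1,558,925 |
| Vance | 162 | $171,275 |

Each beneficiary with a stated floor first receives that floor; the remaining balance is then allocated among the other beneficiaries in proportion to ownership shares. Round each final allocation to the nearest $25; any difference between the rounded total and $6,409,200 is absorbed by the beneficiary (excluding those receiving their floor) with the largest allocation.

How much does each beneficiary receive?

Fund the minimums — Marchetti $1,558,925; Vance $171,275. Remaining pool $4,679,000.
Remaining pool split over remaining ownership shares 7,107: Orozco 2,401,715.49 → $2,401,725; Haddad 1,065,234.56 → $1,065,225; Ibarra 1,212,049.95 → $1,212,050.

Orozco: $2,401,725 · Haddad: $1,065,225 · Ibarra: $1,212,050 · Marchetti: $1,558,925 · Vance: $171,275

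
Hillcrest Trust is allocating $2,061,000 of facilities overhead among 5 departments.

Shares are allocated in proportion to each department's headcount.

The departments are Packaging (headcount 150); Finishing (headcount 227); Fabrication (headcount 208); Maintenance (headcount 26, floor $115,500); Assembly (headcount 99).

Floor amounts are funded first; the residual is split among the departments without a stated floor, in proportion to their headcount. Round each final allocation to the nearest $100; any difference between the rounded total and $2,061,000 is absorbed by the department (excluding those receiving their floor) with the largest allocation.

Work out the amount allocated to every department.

Packaging: $426,600 | Finishing: $645,700 | Fabrication: $591,600 | Maintenance: $115,500 | Assembly: $281,600

Fund the minimums — Maintenance $115,500. Balance $1,945,500.
Balance split over remaining headcount 684: Packaging 426,644.74 → $426,600; Finishing 645,655.70 → $645,700; Fabrication 591,614.04 → $591,600; Assembly 281,585.53 → $281,600.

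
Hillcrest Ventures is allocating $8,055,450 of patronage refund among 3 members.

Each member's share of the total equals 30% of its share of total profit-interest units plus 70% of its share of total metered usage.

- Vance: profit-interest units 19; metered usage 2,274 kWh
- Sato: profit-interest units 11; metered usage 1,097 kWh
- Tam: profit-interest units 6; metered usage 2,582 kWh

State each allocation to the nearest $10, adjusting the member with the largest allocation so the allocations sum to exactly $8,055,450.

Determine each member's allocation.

Vance: $3,429,430 | Sato: $1,777,520 | Tam: $2,848,500

Totals — profit-interest units 36, metered usage 5,953.
Composite weights (30% profit-interest units + 70% metered usage): Vance 0.4257; Sato 0.2207; Tam 0.3536.
Unrounded shares: Vance 3,429,430.01; Sato 1,777,519.23; Tam 2,848,500.76.
At nearest $10: Vance $3,429,430; Sato $1,777,520; Tam $2,848,500. Sum = $8,055,450.
Rounded total matches; no reconciliation needed.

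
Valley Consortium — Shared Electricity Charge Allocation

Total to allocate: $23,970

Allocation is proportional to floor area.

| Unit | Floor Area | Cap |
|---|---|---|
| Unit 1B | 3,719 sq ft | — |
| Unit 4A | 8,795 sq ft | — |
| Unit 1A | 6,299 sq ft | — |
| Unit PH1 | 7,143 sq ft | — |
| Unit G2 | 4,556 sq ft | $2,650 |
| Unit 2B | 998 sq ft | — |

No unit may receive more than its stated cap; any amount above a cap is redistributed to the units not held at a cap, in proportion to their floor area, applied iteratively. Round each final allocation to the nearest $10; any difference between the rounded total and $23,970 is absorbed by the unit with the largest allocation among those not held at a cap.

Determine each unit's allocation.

Total floor area = 31,510.
Proportional shares (ignoring caps): Unit 1B 2,829.08; Unit 4A 6,690.45; Unit 1A 4,791.72; Unit PH1 5,433.76; Unit G2 3,465.80; Unit 2B 759.19.
Held at cap: Unit G2 ($2,650); residual $21,320 reallocated over remaining floor area 26,954.
Shares after redistribution: Unit 1B 2,941.64 → $2,940; Unit 4A 6,956.64 → $6,960; Unit 1A 4,982.37 → $4,980; Unit PH1 5,649.95 → $5,650; Unit 2B 789.40 → $790.

Unit 1B: $2,940 | Unit 4A: $6,960 | Unit 1A: $4,980 | Unit PH1: $5,650 | Unit G2: $2,650 | Unit 2B: $790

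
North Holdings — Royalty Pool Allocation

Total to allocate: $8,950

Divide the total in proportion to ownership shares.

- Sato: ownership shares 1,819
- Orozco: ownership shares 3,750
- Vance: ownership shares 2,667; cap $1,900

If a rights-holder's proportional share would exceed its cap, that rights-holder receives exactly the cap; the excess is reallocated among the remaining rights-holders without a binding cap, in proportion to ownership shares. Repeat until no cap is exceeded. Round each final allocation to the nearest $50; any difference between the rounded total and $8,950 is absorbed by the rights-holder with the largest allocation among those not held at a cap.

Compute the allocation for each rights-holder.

Total ownership shares = 8,236.
Pro-rata shares before constraints: Sato 1,976.69; Orozco 4,075.10; Vance 2,898.21.
Cap binds for Vance ($1,900); remaining pool $7,050 reallocated over remaining ownership shares 5,569.
Redistributed shares: Sato 2,302.74 → $2,300; Orozco 4,747.26 → $4,750.

Sato: $2,300 · Orozco: $4,750 · Vance: $1,900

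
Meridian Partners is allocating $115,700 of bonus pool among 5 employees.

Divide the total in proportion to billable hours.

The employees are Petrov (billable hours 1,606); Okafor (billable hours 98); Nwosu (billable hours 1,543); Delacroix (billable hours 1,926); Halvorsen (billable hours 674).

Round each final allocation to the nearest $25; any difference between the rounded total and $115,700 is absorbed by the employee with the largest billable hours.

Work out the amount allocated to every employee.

Petrov: $31,775; Okafor: $1,950; Nwosu: $30,525; Delacroix: $38,125; Halvorsen: $13,325

Total billable hours = 5,847.
Proportional shares: Petrov 1,606/5,847 × $115,700 = 31,779.41; Okafor 98/5,847 × $115,700 = 1,939.22; Nwosu 1,543/5,847 × $115,700 = 30,532.77; Delacroix 1,926/5,847 × $115,700 = 38,111.54; Halvorsen 674/5,847 × $115,700 = 13,337.06.
At nearest $25: Petrov $31,775; Okafor $1,950; Nwosu $30,525; Delacroix $38,100; Halvorsen $13,325. Sum = $115,675.
Difference $115,700 − $115,675 = +$25 applied to largest billable hours (Delacroix): Delacroix becomes $38,125.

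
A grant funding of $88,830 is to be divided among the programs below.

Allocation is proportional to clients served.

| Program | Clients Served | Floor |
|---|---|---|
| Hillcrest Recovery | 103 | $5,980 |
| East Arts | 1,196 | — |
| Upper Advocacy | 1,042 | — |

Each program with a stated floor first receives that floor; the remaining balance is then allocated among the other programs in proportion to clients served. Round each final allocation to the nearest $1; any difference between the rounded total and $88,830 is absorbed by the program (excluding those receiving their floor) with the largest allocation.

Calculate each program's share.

Fund the minimums — Hillcrest Recovery $5,980. Balance $82,850.
Balance split over remaining clients served 2,238: East Arts 44,275.51 → $44,276; Upper Advocacy 38,574.49 → $38,574.

Hillcrest Recovery: $5,980 · East Arts: $44,276 · Upper Advocacy: $38,574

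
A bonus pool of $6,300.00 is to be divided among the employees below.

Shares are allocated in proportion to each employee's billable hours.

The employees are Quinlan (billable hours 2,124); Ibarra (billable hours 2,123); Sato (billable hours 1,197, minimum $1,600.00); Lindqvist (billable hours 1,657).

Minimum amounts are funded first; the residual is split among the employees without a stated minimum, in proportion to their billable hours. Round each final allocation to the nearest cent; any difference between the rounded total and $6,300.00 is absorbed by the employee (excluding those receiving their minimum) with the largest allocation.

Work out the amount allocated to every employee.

Quinlan: $1,690.85 | Ibarra: $1,690.06 | Sato: $1,600.00 | Lindqvist: $1,319.09

Fund the minimums — Sato $1,600.00. Residual $4,700.00.
Residual split over remaining billable hours 5,904: Quinlan 1,690.8537 → $1,690.85; Ibarra 1,690.0576 → $1,690.06; Lindqvist 1,319.0888 → $1,319.09.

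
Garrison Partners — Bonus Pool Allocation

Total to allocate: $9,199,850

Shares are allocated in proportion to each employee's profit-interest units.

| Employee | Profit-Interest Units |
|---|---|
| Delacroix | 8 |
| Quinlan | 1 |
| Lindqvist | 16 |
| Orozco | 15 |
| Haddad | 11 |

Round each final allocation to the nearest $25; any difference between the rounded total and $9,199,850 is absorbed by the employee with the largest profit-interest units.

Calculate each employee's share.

Delacroix: $1,443,125 · Quinlan: $180,400 · Lindqvist: $2,886,200 · Orozco: $2,705,850 · Haddad: $1,984,275

Total profit-interest units = 51.
Pro-rata amounts: Delacroix 8/51 × $9,199,850 = 1,443,113.73; Quinlan 1/51 × $9,199,850 = 180,389.22; Lindqvist 16/51 × $9,199,850 = 2,886,227.45; Orozco 15/51 × $9,199,850 = 2,705,838.24; Haddad 11/51 × $9,199,850 = 1,984,281.37.
After rounding ($25): Delacroix $1,443,125; Quinlan $180,400; Lindqvist $2,886,225; Orozco $2,705,850; Haddad $1,984,275. Sum = $9,199,875.
Difference $9,199,850 − $9,199,875 = −$25 applied to largest profit-interest units (Lindqvist): Lindqvist becomes $2,886,200.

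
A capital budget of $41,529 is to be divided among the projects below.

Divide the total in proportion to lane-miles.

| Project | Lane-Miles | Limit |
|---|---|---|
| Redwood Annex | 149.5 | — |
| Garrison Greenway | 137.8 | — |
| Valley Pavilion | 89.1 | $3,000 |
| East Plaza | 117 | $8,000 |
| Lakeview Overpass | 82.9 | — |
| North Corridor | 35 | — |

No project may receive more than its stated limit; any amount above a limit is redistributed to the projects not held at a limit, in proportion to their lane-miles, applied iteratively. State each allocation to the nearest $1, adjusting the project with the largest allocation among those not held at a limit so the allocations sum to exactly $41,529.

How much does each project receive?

Total lane-miles = 611.3.
Unconstrained shares: Redwood Annex 10,156.36; Garrison Greenway 9,361.52; Valley Pavilion 6,053.06; East Plaza 7,948.46; Lakeview Overpass 5,631.86; North Corridor 2,377.74.
Held at cap: Valley Pavilion ($3,000); residual $38,529 reallocated over remaining lane-miles 522.2.
Held at cap: East Plaza ($8,000); residual $30,529 reallocated over remaining lane-miles 405.2.
Remaining shares: Redwood Annex 11,263.78 → $11,264; Garrison Greenway 10,382.27 → $10,382; Lakeview Overpass 6,245.94 → $6,246; North Corridor 2,637.01 → $2,637.

Redwood Annex: $11,264 · Garrison Greenway: $10,382 · Valley Pavilion: $3,000 · East Plaza: $8,000 · Lakeview Overpass: $6,246 · North Corridor: $2,637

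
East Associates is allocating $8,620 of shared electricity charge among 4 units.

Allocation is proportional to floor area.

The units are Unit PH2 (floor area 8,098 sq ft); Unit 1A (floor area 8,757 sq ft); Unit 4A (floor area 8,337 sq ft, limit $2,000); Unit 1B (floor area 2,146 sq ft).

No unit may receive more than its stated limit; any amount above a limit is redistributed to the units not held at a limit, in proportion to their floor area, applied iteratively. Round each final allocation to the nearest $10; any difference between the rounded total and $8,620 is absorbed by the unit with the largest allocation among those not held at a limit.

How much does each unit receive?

Sum of floor area: 27,338.
Pro-rata shares before constraints: Unit PH2 2,553.40; Unit 1A 2,761.19; Unit 4A 2,628.76; Unit 1B 676.66.
Held at cap: Unit 4A ($2,000); balance $6,620 reallocated over remaining floor area 19,001.
Redistributed shares: Unit PH2 2,821.37 → $2,820; Unit 1A 3,050.96 → $3,050; Unit 1B 747.67 → $750.

Unit PH2: $2,820 | Unit 1A: $3,050 | Unit 4A: $2,000 | Unit 1B: $750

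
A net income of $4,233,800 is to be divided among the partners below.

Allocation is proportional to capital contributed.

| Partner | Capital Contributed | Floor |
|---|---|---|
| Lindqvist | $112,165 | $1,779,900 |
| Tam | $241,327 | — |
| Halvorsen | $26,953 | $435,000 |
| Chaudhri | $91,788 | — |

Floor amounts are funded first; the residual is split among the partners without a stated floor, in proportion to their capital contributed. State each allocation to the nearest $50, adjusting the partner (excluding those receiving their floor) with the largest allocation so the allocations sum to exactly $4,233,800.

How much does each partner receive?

Fund the minimums — Lindqvist $1,779,900; Halvorsen $435,000. Residual $2,018,900.
Residual split over remaining capital contributed 333,115: Tam 1,462,603.25 → $1,462,600; Chaudhri 556,296.75 → $556,300.

Lindqvist: $1,779,900 · Tam: $1,462,600 · Halvorsen: $435,000 · Chaudhri: $556,300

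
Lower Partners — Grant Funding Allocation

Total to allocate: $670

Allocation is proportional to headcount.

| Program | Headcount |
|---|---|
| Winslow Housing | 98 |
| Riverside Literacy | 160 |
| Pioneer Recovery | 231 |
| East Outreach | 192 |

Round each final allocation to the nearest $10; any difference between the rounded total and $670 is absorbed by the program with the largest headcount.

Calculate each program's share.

Sum of headcount: 681.
Proportional shares: Winslow Housing 98/681 × $670 = 96.42; Riverside Literacy 160/681 × $670 = 157.42; Pioneer Recovery 231/681 × $670 = 227.27; East Outreach 192/681 × $670 = 188.90.
After rounding ($10): Winslow Housing $100; Riverside Literacy $160; Pioneer Recovery $230; East Outreach $190. Sum = $680.
Difference $670 − $680 = −$10 applied to largest headcount (Pioneer Recovery): Pioneer Recovery becomes $220.

Winslow Housing: $100 · Riverside Literacy: $160 · Pioneer Recovery: $220 · East Outreach: $190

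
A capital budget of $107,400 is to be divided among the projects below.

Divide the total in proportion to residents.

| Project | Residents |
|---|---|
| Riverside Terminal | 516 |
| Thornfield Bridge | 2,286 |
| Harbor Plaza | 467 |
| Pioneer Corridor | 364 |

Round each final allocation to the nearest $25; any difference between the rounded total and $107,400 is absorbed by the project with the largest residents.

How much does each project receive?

Riverside Terminal: $15,250 | Thornfield Bridge: $67,600 | Harbor Plaza: $13,800 | Pioneer Corridor: $10,750

Total residents = 516 + 2,286 + 467 + 364 = 3,633.
Unrounded shares: Riverside Terminal 15,254.17; Thornfield Bridge 67,579.52; Harbor Plaza 13,805.62; Pioneer Corridor 10,760.69.
At nearest $25: Riverside Terminal $15,250; Thornfield Bridge $67,575; Harbor Plaza $13,800; Pioneer Corridor $10,750. Sum = $107,375.
Difference $107,400 − $107,375 = +$25 applied to largest residents (Thornfield Bridge): Thornfield Bridge becomes $67,600.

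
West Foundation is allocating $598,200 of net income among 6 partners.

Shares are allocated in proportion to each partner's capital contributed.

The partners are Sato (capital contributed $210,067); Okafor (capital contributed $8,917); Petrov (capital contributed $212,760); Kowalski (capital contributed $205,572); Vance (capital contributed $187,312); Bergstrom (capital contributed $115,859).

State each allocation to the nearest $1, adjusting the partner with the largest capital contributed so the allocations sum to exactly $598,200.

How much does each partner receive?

Total capital contributed = 210,067 + 8,917 + 212,760 + 205,572 + 187,312 + 115,859 = 940,487.
Proportional shares: Sato 133,613.84; Okafor 5,671.69; Petrov 135,326.73; Kowalski 130,754.78; Vance 119,140.44; Bergstrom 73,692.52.
At nearest $1: Sato $133,614; Okafor $5,672; Petrov $135,327; Kowalski $130,755; Vance $119,140; Bergstrom $73,693. Sum = $598,201.
Difference $598,200 − $598,201 = −$1 applied to largest capital contributed (Petrov): Petrov becomes $135,326.

Sato: $133,614 | Okafor: $5,672 | Petrov: $135,326 | Kowalski: $130,755 | Vance: $119,140 | Bergstrom: $73,693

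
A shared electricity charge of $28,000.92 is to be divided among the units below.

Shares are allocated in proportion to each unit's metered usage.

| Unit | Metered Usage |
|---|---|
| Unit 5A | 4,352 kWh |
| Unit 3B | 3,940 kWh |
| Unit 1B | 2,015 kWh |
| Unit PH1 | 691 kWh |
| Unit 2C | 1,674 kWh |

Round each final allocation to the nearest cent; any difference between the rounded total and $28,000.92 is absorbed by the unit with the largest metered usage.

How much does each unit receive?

Combined metered usage = 4,352 + 3,940 + 2,015 + 691 + 1,674 = 12,672.
Pro-rata amounts: Unit 5A 9,616.4776; Unit 3B 8,706.0941; Unit 1B 4,452.4821; Unit PH1 1,526.8810; Unit 2C 3,698.9852.
Rounded to nearest cent: Unit 5A $9,616.48; Unit 3B $8,706.09; Unit 1B $4,452.48; Unit PH1 $1,526.88; Unit 2C $3,698.99. Sum = $28,000.92.
Sum already equals the total — no adjustment.

Unit 5A: $9,616.48 | Unit 3B: $8,706.09 | Unit 1B: $4,452.48 | Unit PH1: $1,526.88 | Unit 2C: $3,698.99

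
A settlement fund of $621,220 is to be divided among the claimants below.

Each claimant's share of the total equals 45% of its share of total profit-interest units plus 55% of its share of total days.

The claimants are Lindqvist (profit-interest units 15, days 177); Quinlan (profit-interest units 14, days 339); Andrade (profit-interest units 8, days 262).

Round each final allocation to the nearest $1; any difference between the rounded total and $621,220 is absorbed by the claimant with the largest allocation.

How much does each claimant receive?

Lindqvist: $191,063; Quinlan: $254,653; Andrade: $175,504

Totals — profit-interest units 37, days 778.
Combined weights (45% profit-interest units + 55% days): Lindqvist 0.3076; Quinlan 0.4099; Andrade 0.2825.
Unrounded shares: Lindqvist 191,063.02; Quinlan 254,652.51; Andrade 175,504.47.
After rounding ($1): Lindqvist $191,063; Quinlan $254,653; Andrade $175,504. Sum = $621,220.
Sum already equals the total — no adjustment.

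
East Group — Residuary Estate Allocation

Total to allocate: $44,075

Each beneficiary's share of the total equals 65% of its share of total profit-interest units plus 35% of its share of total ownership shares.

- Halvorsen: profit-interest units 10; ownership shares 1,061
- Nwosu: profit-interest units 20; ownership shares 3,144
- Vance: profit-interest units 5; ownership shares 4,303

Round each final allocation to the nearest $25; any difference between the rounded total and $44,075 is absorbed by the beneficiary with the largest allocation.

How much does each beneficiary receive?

Halvorsen: $10,100 | Nwosu: $22,075 | Vance: $11,900

Profit-interest units total 35; ownership shares total 8,508.
Combined weights (65% profit-interest units + 35% ownership shares): Halvorsen 0.2294; Nwosu 0.5008; Vance 0.2699.
Raw shares: Halvorsen 10,109.11; Nwosu 22,071.25; Vance 11,894.65.
At nearest $25: Halvorsen $10,100; Nwosu $22,075; Vance $11,900. Sum = $44,075.
Sum already equals the total — no adjustment.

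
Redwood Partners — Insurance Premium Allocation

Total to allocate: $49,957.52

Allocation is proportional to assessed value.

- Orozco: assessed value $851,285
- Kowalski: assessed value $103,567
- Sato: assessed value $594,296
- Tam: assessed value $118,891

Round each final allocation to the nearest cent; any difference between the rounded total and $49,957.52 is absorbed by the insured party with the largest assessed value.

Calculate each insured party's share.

Assessed value total: 851,285 + 103,567 + 594,296 + 118,891 = 1,668,039.
Unrounded shares: Orozco 25,495.8592; Kowalski 3,101.8162; Sato 17,799.0768; Tam 3,560.7678.
Rounded to nearest cent: Orozco $25,495.86; Kowalski $3,101.82; Sato $17,799.08; Tam $3,560.77. Sum = $49,957.53.
Difference $49,957.52 − $49,957.53 = −$0.01 applied to largest assessed value (Orozco): Orozco becomes $25,495.85.

Orozco: $25,495.85 | Kowalski: $3,101.82 | Sato: $17,799.08 | Tam: $3,560.77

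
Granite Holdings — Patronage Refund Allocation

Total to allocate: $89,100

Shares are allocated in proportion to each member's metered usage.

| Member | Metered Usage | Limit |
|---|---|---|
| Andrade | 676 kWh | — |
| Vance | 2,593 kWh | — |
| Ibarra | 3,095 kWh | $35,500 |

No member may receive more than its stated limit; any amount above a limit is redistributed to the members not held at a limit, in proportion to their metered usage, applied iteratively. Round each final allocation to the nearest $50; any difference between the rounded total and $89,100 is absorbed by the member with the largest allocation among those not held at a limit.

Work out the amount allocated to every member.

Total metered usage = 6,364.
Proportional shares (ignoring caps): Andrade 9,464.42; Vance 36,303.63; Ibarra 43,331.95.
Held at cap: Ibarra ($35,500); remaining pool $53,600 reallocated over remaining metered usage 3,269.
Remaining shares: Andrade 11,084.00 → $11,100; Vance 42,516.00 → $42,500.

Andrade: $11,100 | Vance: $42,500 | Ibarra: $35,500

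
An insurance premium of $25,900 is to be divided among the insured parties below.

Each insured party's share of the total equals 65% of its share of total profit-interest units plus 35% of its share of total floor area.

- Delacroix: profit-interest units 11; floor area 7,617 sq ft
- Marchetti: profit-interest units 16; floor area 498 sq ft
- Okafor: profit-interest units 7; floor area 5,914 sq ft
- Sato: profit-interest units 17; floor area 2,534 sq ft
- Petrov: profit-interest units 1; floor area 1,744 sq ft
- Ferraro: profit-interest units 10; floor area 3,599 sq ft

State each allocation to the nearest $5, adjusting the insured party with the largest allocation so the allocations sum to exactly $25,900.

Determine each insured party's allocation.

Delacroix: $6,135 · Marchetti: $4,550 · Okafor: $4,350 · Sato: $5,665 · Petrov: $995 · Ferraro: $4,205

Profit-interest units total 62; floor area total 21,906.
Combined weights (65% profit-interest units + 35% floor area): Delacroix 0.2370; Marchetti 0.1757; Okafor 0.1679; Sato 0.2187; Petrov 0.0383; Ferraro 0.1623.
Proportional shares: Delacroix 6,138.87; Marchetti 4,550.60; Okafor 4,348.02; Sato 5,664.65; Petrov 993.22; Ferraro 4,204.64.
After rounding ($5): Delacroix $6,140; Marchetti $4,550; Okafor $4,350; Sato $5,665; Petrov $995; Ferraro $4,205. Sum = $25,905.
Difference $25,900 − $25,905 = −$5 applied to largest allocation (Delacroix): Delacroix becomes $6,135.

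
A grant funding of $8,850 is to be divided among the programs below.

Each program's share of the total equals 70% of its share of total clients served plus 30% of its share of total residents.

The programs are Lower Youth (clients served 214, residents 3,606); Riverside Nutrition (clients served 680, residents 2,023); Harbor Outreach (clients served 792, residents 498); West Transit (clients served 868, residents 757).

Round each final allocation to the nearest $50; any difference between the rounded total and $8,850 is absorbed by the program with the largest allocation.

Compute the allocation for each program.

Clients served total 2,554; residents total 6,884.
Blended shares (70% clients served + 30% residents): Lower Youth 0.2158; Riverside Nutrition 0.2745; Harbor Outreach 0.2388; West Transit 0.2709.
Pro-rata amounts: Lower Youth 1,909.83; Riverside Nutrition 2,429.64; Harbor Outreach 2,113.15; West Transit 2,397.38.
After rounding ($50): Lower Youth $1,900; Riverside Nutrition $2,450; Harbor Outreach $2,100; West Transit $2,400. Sum = $8,850.
No rounding difference to absorb.

Lower Youth: $1,900 · Riverside Nutrition: $2,450 · Harbor Outreach: $2,100 · West Transit: $2,400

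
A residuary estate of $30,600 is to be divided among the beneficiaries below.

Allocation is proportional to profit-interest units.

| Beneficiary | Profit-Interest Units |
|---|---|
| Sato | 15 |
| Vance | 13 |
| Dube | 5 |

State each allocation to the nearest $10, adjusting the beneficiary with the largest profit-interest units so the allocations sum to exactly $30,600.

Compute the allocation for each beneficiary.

Sato: $13,910 · Vance: $12,050 · Dube: $4,640

Profit-interest units total: 15 + 13 + 5 = 33.
Raw shares: Sato 13,909.09; Vance 12,054.55; Dube 4,636.36.
At nearest $10: Sato $13,910; Vance $12,050; Dube $4,640. Sum = $30,600.
No rounding difference to absorb.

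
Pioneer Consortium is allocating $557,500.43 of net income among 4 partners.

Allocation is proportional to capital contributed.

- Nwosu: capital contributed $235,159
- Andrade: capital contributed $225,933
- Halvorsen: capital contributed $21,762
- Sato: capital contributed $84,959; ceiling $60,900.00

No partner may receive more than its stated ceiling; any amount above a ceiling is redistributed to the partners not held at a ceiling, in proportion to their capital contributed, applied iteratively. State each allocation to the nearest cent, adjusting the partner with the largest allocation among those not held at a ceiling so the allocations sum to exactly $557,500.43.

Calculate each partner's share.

Sum of capital contributed: 567,813.
Pro-rata shares before constraints: Nwosu 230,888.0628; Andrade 221,829.6246; Halvorsen 21,366.7605; Sato 83,415.9821.
Cap binds for Sato ($60,900.00); balance $496,600.43 reallocated over remaining capital contributed 482,854.
Redistributed shares: Nwosu 241,853.7705 → $241,853.77; Andrade 232,365.1144 → $232,365.11; Halvorsen 22,381.5451 → $22,381.55.

Nwosu: $241,853.77; Andrade: $232,365.11; Halvorsen: $22,381.55; Sato: $60,900.00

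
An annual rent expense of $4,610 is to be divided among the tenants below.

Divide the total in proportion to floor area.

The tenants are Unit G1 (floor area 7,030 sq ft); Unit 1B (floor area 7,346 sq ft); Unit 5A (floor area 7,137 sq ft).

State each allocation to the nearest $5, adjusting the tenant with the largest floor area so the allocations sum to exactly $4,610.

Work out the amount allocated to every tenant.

Unit G1: $1,505 | Unit 1B: $1,575 | Unit 5A: $1,530

Floor area total: 7,030 + 7,346 + 7,137 = 21,513.
Unrounded shares: Unit G1 1,506.45; Unit 1B 1,574.17; Unit 5A 1,529.38.
Rounded to nearest $5: Unit G1 $1,505; Unit 1B $1,575; Unit 5A $1,530. Sum = $4,610.
No rounding difference to absorb.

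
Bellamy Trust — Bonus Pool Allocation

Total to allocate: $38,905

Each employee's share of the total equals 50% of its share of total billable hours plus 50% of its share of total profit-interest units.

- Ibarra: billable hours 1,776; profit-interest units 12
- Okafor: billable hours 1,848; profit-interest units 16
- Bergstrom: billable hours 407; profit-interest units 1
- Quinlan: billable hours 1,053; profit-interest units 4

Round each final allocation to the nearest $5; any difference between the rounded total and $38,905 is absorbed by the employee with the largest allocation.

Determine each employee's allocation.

Ibarra: $13,870 · Okafor: $16,505 · Bergstrom: $2,145 · Quinlan: $6,385

Totals — billable hours 5,084, profit-interest units 33.
Blended shares (50% billable hours + 50% profit-interest units): Ibarra 0.3565; Okafor 0.4242; Bergstrom 0.0552; Quinlan 0.1642.
Raw shares: Ibarra 13,869.00; Okafor 16,502.37; Bergstrom 2,146.74; Quinlan 6,386.89.
At nearest $5: Ibarra $13,870; Okafor $16,500; Bergstrom $2,145; Quinlan $6,385. Sum = $38,900.
Difference $38,905 − $38,900 = +$5 applied to largest allocation (Okafor): Okafor becomes $16,505.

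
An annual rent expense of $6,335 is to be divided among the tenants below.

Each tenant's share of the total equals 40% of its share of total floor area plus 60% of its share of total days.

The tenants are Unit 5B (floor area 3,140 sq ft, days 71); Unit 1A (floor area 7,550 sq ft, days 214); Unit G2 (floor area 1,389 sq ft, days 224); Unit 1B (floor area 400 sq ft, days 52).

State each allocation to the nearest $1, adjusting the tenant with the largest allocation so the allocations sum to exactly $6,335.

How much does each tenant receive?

Totals — floor area 12,479, days 561.
Composite weights (40% floor area + 60% days): Unit 5B 0.1766; Unit 1A 0.4709; Unit G2 0.2841; Unit 1B 0.0684.
Unrounded shares: Unit 5B 1,118.67; Unit 1A 2,983.05; Unit G2 1,799.74; Unit 1B 433.55.
After rounding ($1): Unit 5B $1,119; Unit 1A $2,983; Unit G2 $1,800; Unit 1B $434. Sum = $6,336.
Difference $6,335 − $6,336 = −$1 applied to largest allocation (Unit 1A): Unit 1A becomes $2,982.

Unit 5B: $1,119 | Unit 1A: $2,982 | Unit G2: $1,800 | Unit 1B: $434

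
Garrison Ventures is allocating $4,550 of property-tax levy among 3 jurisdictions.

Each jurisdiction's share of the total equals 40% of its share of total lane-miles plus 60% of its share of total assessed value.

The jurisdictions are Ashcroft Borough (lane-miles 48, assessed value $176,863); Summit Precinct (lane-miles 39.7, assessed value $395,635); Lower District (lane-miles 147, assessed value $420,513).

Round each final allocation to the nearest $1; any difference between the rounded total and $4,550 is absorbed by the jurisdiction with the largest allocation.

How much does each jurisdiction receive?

Lane-miles total 234.7; assessed value total 993,011.
Composite weights (40% lane-miles + 60% assessed value): Ashcroft Borough 0.1887; Summit Precinct 0.3067; Lower District 0.5046.
Pro-rata amounts: Ashcroft Borough 858.45; Summit Precinct 1,395.54; Lower District 2,296.00.
Rounded to nearest $1: Ashcroft Borough $858; Summit Precinct $1,396; Lower District $2,296. Sum = $4,550.
No rounding difference to absorb.

Ashcroft Borough: $858 · Summit Precinct: $1,396 · Lower District: $2,296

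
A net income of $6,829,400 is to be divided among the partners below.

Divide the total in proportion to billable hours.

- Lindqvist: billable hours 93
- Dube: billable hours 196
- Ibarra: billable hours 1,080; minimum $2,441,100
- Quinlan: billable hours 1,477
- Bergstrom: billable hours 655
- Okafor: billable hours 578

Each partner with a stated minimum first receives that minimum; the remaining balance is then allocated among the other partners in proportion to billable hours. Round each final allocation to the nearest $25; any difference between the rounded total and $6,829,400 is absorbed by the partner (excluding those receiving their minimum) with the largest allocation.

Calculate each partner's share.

Minimums first: Ibarra $2,441,100. Remaining pool $4,388,300.
Remaining pool split over remaining billable hours 2,999: Lindqvist 136,082.66 → $136,075; Dube 286,797.87 → $286,800; Quinlan 2,161,226.78 → $2,161,225; Bergstrom 958,431.64 → $958,425; Okafor 845,761.05 → $845,750.
Rounding difference +$25 applied to Quinlan → $2,161,250.

Lindqvist: $136,075 · Dube: $286,800 · Ibarra: $2,441,100 · Quinlan: $2,161,250 · Bergstrom: $958,425 · Okafor: $845,750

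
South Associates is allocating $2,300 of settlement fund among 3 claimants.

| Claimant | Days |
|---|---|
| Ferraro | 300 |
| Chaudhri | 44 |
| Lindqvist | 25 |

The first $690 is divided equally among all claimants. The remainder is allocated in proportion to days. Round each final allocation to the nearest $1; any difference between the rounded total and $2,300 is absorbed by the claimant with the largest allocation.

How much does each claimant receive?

Equal tier: $690 ÷ 3 = $230 apiece.
Remainder $1,610 by days (total 369): Ferraro 1,308.94 → $1,309; Chaudhri 191.98 → $192; Lindqvist 109.08 → $109.
Totals: Ferraro $230 + $1,309 = $1,539; Chaudhri $230 + $192 = $422; Lindqvist $230 + $109 = $339.

Ferraro: $1,539 | Chaudhri: $422 | Lindqvist: $339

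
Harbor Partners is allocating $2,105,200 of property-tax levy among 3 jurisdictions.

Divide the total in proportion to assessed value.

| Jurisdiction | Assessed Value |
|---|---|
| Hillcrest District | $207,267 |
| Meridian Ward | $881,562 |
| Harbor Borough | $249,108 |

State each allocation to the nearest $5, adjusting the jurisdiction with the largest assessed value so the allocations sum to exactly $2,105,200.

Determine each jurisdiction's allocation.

Hillcrest District: $326,130 | Meridian Ward: $1,387,105 | Harbor Borough: $391,965

Assessed value total: 1,337,937.
Raw shares: Hillcrest District 207,267/1,337,937 × $2,105,200 = 326,127.83; Meridian Ward 881,562/1,337,937 × $2,105,200 = 1,387,108.90; Harbor Borough 249,108/1,337,937 × $2,105,200 = 391,963.27.
After rounding ($5): Hillcrest District $326,130; Meridian Ward $1,387,110; Harbor Borough $391,965. Sum = $2,105,205.
Difference $2,105,200 − $2,105,205 = −$5 applied to largest assessed value (Meridian Ward): Meridian Ward becomes $1,387,105.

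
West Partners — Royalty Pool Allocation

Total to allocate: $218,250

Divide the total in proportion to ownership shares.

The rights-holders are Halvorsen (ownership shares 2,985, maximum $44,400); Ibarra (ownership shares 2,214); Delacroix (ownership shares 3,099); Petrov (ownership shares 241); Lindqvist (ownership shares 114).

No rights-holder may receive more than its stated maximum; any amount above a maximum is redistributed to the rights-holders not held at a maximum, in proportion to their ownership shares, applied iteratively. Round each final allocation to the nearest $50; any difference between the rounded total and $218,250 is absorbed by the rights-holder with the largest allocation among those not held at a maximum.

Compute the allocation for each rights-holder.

Ownership shares total: 8,653.
Proportional shares (ignoring caps): Halvorsen 75,289.06; Ibarra 55,842.54; Delacroix 78,164.42; Petrov 6,078.61; Lindqvist 2,875.36.
Held at cap: Halvorsen ($44,400); remaining pool $173,850 reallocated over remaining ownership shares 5,668.
Remaining shares: Ibarra 67,908.24 → $67,900; Delacroix 95,053.13 → $95,050; Petrov 7,392.00 → $7,400; Lindqvist 3,496.63 → $3,500.

Halvorsen: $44,400 | Ibarra: $67,900 | Delacroix: $95,050 | Petrov: $7,400 | Lindqvist: $3,500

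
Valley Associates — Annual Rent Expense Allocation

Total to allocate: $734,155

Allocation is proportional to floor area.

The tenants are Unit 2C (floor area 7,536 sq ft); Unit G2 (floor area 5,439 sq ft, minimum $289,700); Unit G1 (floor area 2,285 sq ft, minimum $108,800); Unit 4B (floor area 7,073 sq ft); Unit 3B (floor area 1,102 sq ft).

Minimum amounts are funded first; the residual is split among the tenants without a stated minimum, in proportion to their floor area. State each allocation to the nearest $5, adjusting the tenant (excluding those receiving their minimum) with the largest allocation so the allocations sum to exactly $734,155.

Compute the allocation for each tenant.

Guaranteed amounts: Unit G2 $289,700; Unit G1 $108,800. Residual $335,655.
Residual split over remaining floor area 15,711: Unit 2C 161,001.60 → $161,000; Unit 4B 151,109.91 → $151,110; Unit 3B 23,543.49 → $23,545.

Unit 2C: $161,000 | Unit G2: $289,700 | Unit G1: $108,800 | Unit 4B: $151,110 | Unit 3B: $23,545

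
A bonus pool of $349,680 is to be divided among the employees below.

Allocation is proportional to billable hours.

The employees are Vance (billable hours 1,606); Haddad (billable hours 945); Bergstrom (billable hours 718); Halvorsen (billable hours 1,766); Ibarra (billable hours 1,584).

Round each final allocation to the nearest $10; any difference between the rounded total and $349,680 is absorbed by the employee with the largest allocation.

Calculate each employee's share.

Combined billable hours = 6,619.
Proportional shares: Vance 1,606/6,619 × $349,680 = 84,844.55; Haddad 945/6,619 × $349,680 = 49,924.10; Bergstrom 718/6,619 × $349,680 = 37,931.75; Halvorsen 1,766/6,619 × $349,680 = 93,297.31; Ibarra 1,584/6,619 × $349,680 = 83,682.30.
Rounded to nearest $10: Vance $84,840; Haddad $49,920; Bergstrom $37,930; Halvorsen $93,300; Ibarra $83,680. Sum = $349,670.
Difference $349,680 − $349,670 = +$10 applied to largest allocation (Halvorsen): Halvorsen becomes $93,310.

Vance: $84,840 · Haddad: $49,920 · Bergstrom: $37,930 · Halvorsen: $93,310 · Ibarra: $83,680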